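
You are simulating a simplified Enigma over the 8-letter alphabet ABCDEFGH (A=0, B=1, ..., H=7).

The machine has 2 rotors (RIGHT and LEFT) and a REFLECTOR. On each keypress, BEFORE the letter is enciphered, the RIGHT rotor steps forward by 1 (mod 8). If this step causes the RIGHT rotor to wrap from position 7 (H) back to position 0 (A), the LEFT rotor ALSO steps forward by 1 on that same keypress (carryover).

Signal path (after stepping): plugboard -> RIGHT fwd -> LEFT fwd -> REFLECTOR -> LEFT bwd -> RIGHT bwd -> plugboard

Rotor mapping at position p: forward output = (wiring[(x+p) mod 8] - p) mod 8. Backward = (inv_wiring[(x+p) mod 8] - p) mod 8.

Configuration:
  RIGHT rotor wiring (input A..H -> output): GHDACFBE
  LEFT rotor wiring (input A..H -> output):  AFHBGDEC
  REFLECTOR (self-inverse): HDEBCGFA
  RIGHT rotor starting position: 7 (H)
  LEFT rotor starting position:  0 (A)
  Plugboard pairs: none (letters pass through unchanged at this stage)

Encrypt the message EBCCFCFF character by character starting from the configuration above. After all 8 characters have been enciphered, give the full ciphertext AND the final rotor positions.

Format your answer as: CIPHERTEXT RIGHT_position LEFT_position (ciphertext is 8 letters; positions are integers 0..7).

Answer: BCGBBEHE 7 1

Derivation:
Char 1 ('E'): step: R->0, L->1 (L advanced); E->plug->E->R->C->L->A->refl->H->L'->H->R'->B->plug->B
Char 2 ('B'): step: R->1, L=1; B->plug->B->R->C->L->A->refl->H->L'->H->R'->C->plug->C
Char 3 ('C'): step: R->2, L=1; C->plug->C->R->A->L->E->refl->C->L'->E->R'->G->plug->G
Char 4 ('C'): step: R->3, L=1; C->plug->C->R->C->L->A->refl->H->L'->H->R'->B->plug->B
Char 5 ('F'): step: R->4, L=1; F->plug->F->R->D->L->F->refl->G->L'->B->R'->B->plug->B
Char 6 ('C'): step: R->5, L=1; C->plug->C->R->H->L->H->refl->A->L'->C->R'->E->plug->E
Char 7 ('F'): step: R->6, L=1; F->plug->F->R->C->L->A->refl->H->L'->H->R'->H->plug->H
Char 8 ('F'): step: R->7, L=1; F->plug->F->R->D->L->F->refl->G->L'->B->R'->E->plug->E
Final: ciphertext=BCGBBEHE, RIGHT=7, LEFT=1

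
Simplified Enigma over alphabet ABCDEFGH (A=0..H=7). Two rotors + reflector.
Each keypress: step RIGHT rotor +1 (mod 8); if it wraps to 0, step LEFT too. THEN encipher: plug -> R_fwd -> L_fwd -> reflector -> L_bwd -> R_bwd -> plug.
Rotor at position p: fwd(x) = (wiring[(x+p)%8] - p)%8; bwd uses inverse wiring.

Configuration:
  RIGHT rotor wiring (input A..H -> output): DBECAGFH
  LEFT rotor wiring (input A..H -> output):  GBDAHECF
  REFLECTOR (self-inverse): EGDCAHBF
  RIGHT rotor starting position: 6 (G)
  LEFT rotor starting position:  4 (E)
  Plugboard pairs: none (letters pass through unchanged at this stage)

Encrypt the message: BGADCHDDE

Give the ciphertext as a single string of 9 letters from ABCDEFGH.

Char 1 ('B'): step: R->7, L=4; B->plug->B->R->E->L->C->refl->D->L'->A->R'->A->plug->A
Char 2 ('G'): step: R->0, L->5 (L advanced); G->plug->G->R->F->L->G->refl->B->L'->D->R'->A->plug->A
Char 3 ('A'): step: R->1, L=5; A->plug->A->R->A->L->H->refl->F->L'->B->R'->C->plug->C
Char 4 ('D'): step: R->2, L=5; D->plug->D->R->E->L->E->refl->A->L'->C->R'->A->plug->A
Char 5 ('C'): step: R->3, L=5; C->plug->C->R->D->L->B->refl->G->L'->F->R'->B->plug->B
Char 6 ('H'): step: R->4, L=5; H->plug->H->R->G->L->D->refl->C->L'->H->R'->E->plug->E
Char 7 ('D'): step: R->5, L=5; D->plug->D->R->G->L->D->refl->C->L'->H->R'->F->plug->F
Char 8 ('D'): step: R->6, L=5; D->plug->D->R->D->L->B->refl->G->L'->F->R'->C->plug->C
Char 9 ('E'): step: R->7, L=5; E->plug->E->R->D->L->B->refl->G->L'->F->R'->D->plug->D

Answer: AACABEFCD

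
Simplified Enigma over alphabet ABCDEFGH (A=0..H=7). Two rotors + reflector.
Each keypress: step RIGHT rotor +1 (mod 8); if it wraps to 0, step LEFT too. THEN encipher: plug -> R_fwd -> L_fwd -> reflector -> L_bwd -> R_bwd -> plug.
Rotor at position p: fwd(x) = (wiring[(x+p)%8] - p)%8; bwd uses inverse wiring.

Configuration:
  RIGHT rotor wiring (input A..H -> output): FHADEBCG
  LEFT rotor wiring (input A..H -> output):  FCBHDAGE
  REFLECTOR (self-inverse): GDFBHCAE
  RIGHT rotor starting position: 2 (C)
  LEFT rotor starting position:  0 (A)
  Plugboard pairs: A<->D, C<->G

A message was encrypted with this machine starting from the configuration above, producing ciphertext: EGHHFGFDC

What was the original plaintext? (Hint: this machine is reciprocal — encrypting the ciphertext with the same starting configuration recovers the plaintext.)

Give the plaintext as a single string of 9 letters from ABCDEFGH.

Char 1 ('E'): step: R->3, L=0; E->plug->E->R->D->L->H->refl->E->L'->H->R'->D->plug->A
Char 2 ('G'): step: R->4, L=0; G->plug->C->R->G->L->G->refl->A->L'->F->R'->B->plug->B
Char 3 ('H'): step: R->5, L=0; H->plug->H->R->H->L->E->refl->H->L'->D->R'->F->plug->F
Char 4 ('H'): step: R->6, L=0; H->plug->H->R->D->L->H->refl->E->L'->H->R'->C->plug->G
Char 5 ('F'): step: R->7, L=0; F->plug->F->R->F->L->A->refl->G->L'->G->R'->B->plug->B
Char 6 ('G'): step: R->0, L->1 (L advanced); G->plug->C->R->A->L->B->refl->D->L'->G->R'->H->plug->H
Char 7 ('F'): step: R->1, L=1; F->plug->F->R->B->L->A->refl->G->L'->C->R'->C->plug->G
Char 8 ('D'): step: R->2, L=1; D->plug->A->R->G->L->D->refl->B->L'->A->R'->E->plug->E
Char 9 ('C'): step: R->3, L=1; C->plug->G->R->E->L->H->refl->E->L'->H->R'->D->plug->A

Answer: ABFGBHGEA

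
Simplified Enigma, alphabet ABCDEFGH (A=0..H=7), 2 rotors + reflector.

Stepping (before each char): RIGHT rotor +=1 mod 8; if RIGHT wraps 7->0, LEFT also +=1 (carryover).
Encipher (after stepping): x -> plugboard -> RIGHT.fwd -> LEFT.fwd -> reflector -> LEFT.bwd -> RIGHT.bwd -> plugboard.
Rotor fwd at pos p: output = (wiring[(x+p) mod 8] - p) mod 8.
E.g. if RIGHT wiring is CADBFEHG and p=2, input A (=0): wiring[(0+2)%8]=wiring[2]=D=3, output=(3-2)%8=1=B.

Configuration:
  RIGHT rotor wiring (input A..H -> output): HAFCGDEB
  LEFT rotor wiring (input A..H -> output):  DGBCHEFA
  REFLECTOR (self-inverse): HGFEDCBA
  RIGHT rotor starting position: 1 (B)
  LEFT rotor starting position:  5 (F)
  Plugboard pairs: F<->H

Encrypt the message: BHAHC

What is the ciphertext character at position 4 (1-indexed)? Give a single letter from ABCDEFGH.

Char 1 ('B'): step: R->2, L=5; B->plug->B->R->A->L->H->refl->A->L'->B->R'->D->plug->D
Char 2 ('H'): step: R->3, L=5; H->plug->F->R->E->L->B->refl->G->L'->D->R'->B->plug->B
Char 3 ('A'): step: R->4, L=5; A->plug->A->R->C->L->D->refl->E->L'->F->R'->D->plug->D
Char 4 ('H'): step: R->5, L=5; H->plug->F->R->A->L->H->refl->A->L'->B->R'->H->plug->F

F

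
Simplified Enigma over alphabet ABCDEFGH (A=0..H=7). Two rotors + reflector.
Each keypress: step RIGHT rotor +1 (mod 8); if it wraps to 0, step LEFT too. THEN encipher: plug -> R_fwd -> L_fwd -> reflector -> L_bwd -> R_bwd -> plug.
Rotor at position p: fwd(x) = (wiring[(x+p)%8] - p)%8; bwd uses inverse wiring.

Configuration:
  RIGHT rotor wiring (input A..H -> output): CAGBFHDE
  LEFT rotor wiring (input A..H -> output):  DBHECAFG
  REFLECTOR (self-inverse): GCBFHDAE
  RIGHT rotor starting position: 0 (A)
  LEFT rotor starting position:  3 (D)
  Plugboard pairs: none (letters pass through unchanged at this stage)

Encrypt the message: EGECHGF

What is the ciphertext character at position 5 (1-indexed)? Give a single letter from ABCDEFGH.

Char 1 ('E'): step: R->1, L=3; E->plug->E->R->G->L->G->refl->A->L'->F->R'->B->plug->B
Char 2 ('G'): step: R->2, L=3; G->plug->G->R->A->L->B->refl->C->L'->D->R'->C->plug->C
Char 3 ('E'): step: R->3, L=3; E->plug->E->R->B->L->H->refl->E->L'->H->R'->F->plug->F
Char 4 ('C'): step: R->4, L=3; C->plug->C->R->H->L->E->refl->H->L'->B->R'->A->plug->A
Char 5 ('H'): step: R->5, L=3; H->plug->H->R->A->L->B->refl->C->L'->D->R'->E->plug->E

E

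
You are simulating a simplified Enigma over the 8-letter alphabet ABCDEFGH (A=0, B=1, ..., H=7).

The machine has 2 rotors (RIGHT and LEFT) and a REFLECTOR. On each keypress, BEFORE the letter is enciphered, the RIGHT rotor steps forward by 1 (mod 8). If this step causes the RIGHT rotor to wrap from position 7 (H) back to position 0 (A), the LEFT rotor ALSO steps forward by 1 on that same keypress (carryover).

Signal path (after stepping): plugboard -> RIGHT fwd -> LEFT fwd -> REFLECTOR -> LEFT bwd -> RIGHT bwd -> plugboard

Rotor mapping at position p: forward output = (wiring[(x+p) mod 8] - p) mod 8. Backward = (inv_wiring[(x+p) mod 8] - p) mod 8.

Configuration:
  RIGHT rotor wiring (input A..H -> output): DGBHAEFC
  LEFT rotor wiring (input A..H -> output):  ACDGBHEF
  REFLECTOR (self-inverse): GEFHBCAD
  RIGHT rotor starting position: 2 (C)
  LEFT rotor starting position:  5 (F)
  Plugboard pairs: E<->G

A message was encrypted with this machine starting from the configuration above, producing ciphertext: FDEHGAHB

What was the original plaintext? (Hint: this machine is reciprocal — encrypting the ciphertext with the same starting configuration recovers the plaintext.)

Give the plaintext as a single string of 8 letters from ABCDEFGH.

Char 1 ('F'): step: R->3, L=5; F->plug->F->R->A->L->C->refl->F->L'->E->R'->A->plug->A
Char 2 ('D'): step: R->4, L=5; D->plug->D->R->G->L->B->refl->E->L'->H->R'->E->plug->G
Char 3 ('E'): step: R->5, L=5; E->plug->G->R->C->L->A->refl->G->L'->F->R'->C->plug->C
Char 4 ('H'): step: R->6, L=5; H->plug->H->R->G->L->B->refl->E->L'->H->R'->A->plug->A
Char 5 ('G'): step: R->7, L=5; G->plug->E->R->A->L->C->refl->F->L'->E->R'->B->plug->B
Char 6 ('A'): step: R->0, L->6 (L advanced); A->plug->A->R->D->L->E->refl->B->L'->H->R'->D->plug->D
Char 7 ('H'): step: R->1, L=6; H->plug->H->R->C->L->C->refl->F->L'->E->R'->F->plug->F
Char 8 ('B'): step: R->2, L=6; B->plug->B->R->F->L->A->refl->G->L'->A->R'->F->plug->F

Answer: AGCABDFF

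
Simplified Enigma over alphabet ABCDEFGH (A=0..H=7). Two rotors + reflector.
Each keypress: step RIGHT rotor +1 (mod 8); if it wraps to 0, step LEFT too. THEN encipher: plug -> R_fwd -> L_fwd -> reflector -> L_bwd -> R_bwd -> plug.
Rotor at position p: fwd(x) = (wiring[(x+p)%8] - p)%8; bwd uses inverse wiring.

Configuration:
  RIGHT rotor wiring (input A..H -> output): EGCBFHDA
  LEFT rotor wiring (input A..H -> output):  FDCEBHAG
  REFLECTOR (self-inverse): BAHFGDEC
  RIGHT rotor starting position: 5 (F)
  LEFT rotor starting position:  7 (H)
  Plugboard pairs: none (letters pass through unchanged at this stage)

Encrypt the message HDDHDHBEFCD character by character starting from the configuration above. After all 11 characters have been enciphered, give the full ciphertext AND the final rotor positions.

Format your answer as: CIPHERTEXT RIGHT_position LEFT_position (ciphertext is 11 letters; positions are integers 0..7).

Answer: BHHGGGCHGDG 0 1

Derivation:
Char 1 ('H'): step: R->6, L=7; H->plug->H->R->B->L->G->refl->E->L'->C->R'->B->plug->B
Char 2 ('D'): step: R->7, L=7; D->plug->D->R->D->L->D->refl->F->L'->E->R'->H->plug->H
Char 3 ('D'): step: R->0, L->0 (L advanced); D->plug->D->R->B->L->D->refl->F->L'->A->R'->H->plug->H
Char 4 ('H'): step: R->1, L=0; H->plug->H->R->D->L->E->refl->G->L'->H->R'->G->plug->G
Char 5 ('D'): step: R->2, L=0; D->plug->D->R->F->L->H->refl->C->L'->C->R'->G->plug->G
Char 6 ('H'): step: R->3, L=0; H->plug->H->R->H->L->G->refl->E->L'->D->R'->G->plug->G
Char 7 ('B'): step: R->4, L=0; B->plug->B->R->D->L->E->refl->G->L'->H->R'->C->plug->C
Char 8 ('E'): step: R->5, L=0; E->plug->E->R->B->L->D->refl->F->L'->A->R'->H->plug->H
Char 9 ('F'): step: R->6, L=0; F->plug->F->R->D->L->E->refl->G->L'->H->R'->G->plug->G
Char 10 ('C'): step: R->7, L=0; C->plug->C->R->H->L->G->refl->E->L'->D->R'->D->plug->D
Char 11 ('D'): step: R->0, L->1 (L advanced); D->plug->D->R->B->L->B->refl->A->L'->D->R'->G->plug->G
Final: ciphertext=BHHGGGCHGDG, RIGHT=0, LEFT=1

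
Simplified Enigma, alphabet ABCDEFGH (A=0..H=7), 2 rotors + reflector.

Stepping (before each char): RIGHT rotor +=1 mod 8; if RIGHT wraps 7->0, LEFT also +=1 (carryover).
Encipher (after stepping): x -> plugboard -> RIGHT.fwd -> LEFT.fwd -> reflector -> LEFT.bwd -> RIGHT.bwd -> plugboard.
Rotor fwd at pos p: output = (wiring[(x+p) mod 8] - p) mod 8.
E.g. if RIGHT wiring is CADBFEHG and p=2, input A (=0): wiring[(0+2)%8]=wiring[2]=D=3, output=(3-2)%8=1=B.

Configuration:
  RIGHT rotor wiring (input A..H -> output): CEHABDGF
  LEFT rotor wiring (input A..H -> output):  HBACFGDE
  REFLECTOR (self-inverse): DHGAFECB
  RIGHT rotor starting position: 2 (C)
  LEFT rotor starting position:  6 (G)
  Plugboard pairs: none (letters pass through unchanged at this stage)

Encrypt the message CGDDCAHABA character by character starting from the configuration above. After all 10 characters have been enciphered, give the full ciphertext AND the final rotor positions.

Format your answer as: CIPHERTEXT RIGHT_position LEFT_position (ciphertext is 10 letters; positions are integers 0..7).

Answer: ABCFDHGHDC 4 7

Derivation:
Char 1 ('C'): step: R->3, L=6; C->plug->C->R->A->L->F->refl->E->L'->F->R'->A->plug->A
Char 2 ('G'): step: R->4, L=6; G->plug->G->R->D->L->D->refl->A->L'->H->R'->B->plug->B
Char 3 ('D'): step: R->5, L=6; D->plug->D->R->F->L->E->refl->F->L'->A->R'->C->plug->C
Char 4 ('D'): step: R->6, L=6; D->plug->D->R->G->L->H->refl->B->L'->C->R'->F->plug->F
Char 5 ('C'): step: R->7, L=6; C->plug->C->R->F->L->E->refl->F->L'->A->R'->D->plug->D
Char 6 ('A'): step: R->0, L->7 (L advanced); A->plug->A->R->C->L->C->refl->G->L'->F->R'->H->plug->H
Char 7 ('H'): step: R->1, L=7; H->plug->H->R->B->L->A->refl->D->L'->E->R'->G->plug->G
Char 8 ('A'): step: R->2, L=7; A->plug->A->R->F->L->G->refl->C->L'->C->R'->H->plug->H
Char 9 ('B'): step: R->3, L=7; B->plug->B->R->G->L->H->refl->B->L'->D->R'->D->plug->D
Char 10 ('A'): step: R->4, L=7; A->plug->A->R->F->L->G->refl->C->L'->C->R'->C->plug->C
Final: ciphertext=ABCFDHGHDC, RIGHT=4, LEFT=7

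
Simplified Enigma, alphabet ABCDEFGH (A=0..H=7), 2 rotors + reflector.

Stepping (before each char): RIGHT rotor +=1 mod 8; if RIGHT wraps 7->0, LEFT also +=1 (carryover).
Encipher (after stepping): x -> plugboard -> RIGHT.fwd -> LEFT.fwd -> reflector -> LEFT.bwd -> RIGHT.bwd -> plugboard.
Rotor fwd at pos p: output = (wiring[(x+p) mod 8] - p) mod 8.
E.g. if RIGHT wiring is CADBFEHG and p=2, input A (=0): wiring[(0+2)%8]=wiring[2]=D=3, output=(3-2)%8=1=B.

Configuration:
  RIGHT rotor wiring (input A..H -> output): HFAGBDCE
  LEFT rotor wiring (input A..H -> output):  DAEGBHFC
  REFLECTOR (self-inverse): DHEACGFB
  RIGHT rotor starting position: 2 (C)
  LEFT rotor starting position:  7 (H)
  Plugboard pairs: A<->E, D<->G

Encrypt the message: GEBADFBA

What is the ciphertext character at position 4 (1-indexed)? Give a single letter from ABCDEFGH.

Char 1 ('G'): step: R->3, L=7; G->plug->D->R->H->L->G->refl->F->L'->D->R'->A->plug->E
Char 2 ('E'): step: R->4, L=7; E->plug->A->R->F->L->C->refl->E->L'->B->R'->F->plug->F
Char 3 ('B'): step: R->5, L=7; B->plug->B->R->F->L->C->refl->E->L'->B->R'->G->plug->D
Char 4 ('A'): step: R->6, L=7; A->plug->E->R->C->L->B->refl->H->L'->E->R'->A->plug->E

E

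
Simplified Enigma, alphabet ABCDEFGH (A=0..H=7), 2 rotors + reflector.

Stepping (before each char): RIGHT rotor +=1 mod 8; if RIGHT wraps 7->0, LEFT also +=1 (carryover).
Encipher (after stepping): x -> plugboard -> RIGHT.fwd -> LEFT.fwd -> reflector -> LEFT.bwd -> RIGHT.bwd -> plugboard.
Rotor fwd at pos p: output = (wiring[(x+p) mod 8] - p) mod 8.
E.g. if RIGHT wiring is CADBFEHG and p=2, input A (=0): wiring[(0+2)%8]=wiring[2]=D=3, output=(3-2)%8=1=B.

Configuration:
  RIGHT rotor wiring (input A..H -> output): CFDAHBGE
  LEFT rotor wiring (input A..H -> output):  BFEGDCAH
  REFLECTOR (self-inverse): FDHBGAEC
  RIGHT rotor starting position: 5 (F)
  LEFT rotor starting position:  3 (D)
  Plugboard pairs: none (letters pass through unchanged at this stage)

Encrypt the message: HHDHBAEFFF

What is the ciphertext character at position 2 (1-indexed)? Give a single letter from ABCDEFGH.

Char 1 ('H'): step: R->6, L=3; H->plug->H->R->D->L->F->refl->A->L'->B->R'->G->plug->G
Char 2 ('H'): step: R->7, L=3; H->plug->H->R->H->L->B->refl->D->L'->A->R'->F->plug->F

F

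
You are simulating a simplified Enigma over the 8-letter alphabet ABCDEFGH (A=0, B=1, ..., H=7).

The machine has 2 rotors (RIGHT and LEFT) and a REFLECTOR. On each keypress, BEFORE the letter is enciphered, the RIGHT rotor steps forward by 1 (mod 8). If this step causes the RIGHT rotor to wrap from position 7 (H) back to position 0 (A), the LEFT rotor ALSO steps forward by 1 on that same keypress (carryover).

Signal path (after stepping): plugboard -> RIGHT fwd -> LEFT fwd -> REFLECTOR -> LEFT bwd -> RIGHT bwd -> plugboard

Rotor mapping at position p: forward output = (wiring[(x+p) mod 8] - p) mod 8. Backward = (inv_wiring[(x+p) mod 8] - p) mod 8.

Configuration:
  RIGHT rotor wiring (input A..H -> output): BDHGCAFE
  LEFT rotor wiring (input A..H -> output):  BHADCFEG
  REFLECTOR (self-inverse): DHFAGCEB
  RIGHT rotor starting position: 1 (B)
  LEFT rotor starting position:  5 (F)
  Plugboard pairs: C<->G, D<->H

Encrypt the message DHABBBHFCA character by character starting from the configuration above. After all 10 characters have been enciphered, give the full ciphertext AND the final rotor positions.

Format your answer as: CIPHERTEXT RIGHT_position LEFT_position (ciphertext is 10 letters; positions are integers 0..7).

Answer: FECDGCFGEB 3 6

Derivation:
Char 1 ('D'): step: R->2, L=5; D->plug->H->R->B->L->H->refl->B->L'->C->R'->F->plug->F
Char 2 ('H'): step: R->3, L=5; H->plug->D->R->C->L->B->refl->H->L'->B->R'->E->plug->E
Char 3 ('A'): step: R->4, L=5; A->plug->A->R->G->L->G->refl->E->L'->D->R'->G->plug->C
Char 4 ('B'): step: R->5, L=5; B->plug->B->R->A->L->A->refl->D->L'->F->R'->H->plug->D
Char 5 ('B'): step: R->6, L=5; B->plug->B->R->G->L->G->refl->E->L'->D->R'->C->plug->G
Char 6 ('B'): step: R->7, L=5; B->plug->B->R->C->L->B->refl->H->L'->B->R'->G->plug->C
Char 7 ('H'): step: R->0, L->6 (L advanced); H->plug->D->R->G->L->E->refl->G->L'->A->R'->F->plug->F
Char 8 ('F'): step: R->1, L=6; F->plug->F->R->E->L->C->refl->F->L'->F->R'->C->plug->G
Char 9 ('C'): step: R->2, L=6; C->plug->G->R->H->L->H->refl->B->L'->D->R'->E->plug->E
Char 10 ('A'): step: R->3, L=6; A->plug->A->R->D->L->B->refl->H->L'->H->R'->B->plug->B
Final: ciphertext=FECDGCFGEB, RIGHT=3, LEFT=6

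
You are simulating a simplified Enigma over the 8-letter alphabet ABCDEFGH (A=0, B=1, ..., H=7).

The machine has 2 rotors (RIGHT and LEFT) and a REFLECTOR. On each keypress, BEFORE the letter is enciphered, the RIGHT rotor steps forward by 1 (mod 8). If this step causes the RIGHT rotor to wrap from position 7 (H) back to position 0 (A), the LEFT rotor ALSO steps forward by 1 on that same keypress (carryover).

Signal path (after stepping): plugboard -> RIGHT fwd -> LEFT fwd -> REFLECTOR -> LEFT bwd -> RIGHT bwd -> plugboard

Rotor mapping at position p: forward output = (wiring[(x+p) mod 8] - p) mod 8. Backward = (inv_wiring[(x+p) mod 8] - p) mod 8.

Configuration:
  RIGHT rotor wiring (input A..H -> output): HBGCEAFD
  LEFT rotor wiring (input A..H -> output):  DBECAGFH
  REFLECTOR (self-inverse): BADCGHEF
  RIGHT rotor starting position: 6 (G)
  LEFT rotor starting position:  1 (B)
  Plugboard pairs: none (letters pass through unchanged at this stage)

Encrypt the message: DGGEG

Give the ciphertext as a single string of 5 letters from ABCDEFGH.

Answer: GADCB

Derivation:
Char 1 ('D'): step: R->7, L=1; D->plug->D->R->H->L->C->refl->D->L'->B->R'->G->plug->G
Char 2 ('G'): step: R->0, L->2 (L advanced); G->plug->G->R->F->L->F->refl->H->L'->H->R'->A->plug->A
Char 3 ('G'): step: R->1, L=2; G->plug->G->R->C->L->G->refl->E->L'->D->R'->D->plug->D
Char 4 ('E'): step: R->2, L=2; E->plug->E->R->D->L->E->refl->G->L'->C->R'->C->plug->C
Char 5 ('G'): step: R->3, L=2; G->plug->G->R->G->L->B->refl->A->L'->B->R'->B->plug->B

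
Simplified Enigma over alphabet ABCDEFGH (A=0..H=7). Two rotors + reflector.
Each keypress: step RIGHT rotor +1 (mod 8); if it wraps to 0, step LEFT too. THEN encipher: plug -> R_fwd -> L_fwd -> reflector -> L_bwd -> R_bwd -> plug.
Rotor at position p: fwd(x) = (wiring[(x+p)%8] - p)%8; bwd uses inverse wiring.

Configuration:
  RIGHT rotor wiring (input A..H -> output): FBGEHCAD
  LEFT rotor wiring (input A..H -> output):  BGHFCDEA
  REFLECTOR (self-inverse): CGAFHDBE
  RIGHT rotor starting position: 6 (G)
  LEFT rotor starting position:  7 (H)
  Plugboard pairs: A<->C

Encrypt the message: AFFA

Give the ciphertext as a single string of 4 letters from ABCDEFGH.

Answer: BAHG

Derivation:
Char 1 ('A'): step: R->7, L=7; A->plug->C->R->C->L->H->refl->E->L'->G->R'->B->plug->B
Char 2 ('F'): step: R->0, L->0 (L advanced); F->plug->F->R->C->L->H->refl->E->L'->G->R'->C->plug->A
Char 3 ('F'): step: R->1, L=0; F->plug->F->R->H->L->A->refl->C->L'->E->R'->H->plug->H
Char 4 ('A'): step: R->2, L=0; A->plug->C->R->F->L->D->refl->F->L'->D->R'->G->plug->G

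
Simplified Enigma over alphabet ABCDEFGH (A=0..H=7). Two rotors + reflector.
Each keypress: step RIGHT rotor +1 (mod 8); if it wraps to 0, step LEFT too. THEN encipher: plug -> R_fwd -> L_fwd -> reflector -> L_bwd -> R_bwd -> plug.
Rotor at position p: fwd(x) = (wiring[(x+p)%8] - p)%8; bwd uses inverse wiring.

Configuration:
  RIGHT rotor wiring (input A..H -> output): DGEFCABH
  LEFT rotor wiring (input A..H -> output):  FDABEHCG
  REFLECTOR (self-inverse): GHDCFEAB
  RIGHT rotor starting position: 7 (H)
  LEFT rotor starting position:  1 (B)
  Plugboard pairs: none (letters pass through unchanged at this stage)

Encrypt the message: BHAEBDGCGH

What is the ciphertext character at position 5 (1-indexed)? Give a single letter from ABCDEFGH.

Char 1 ('B'): step: R->0, L->2 (L advanced); B->plug->B->R->G->L->D->refl->C->L'->C->R'->E->plug->E
Char 2 ('H'): step: R->1, L=2; H->plug->H->R->C->L->C->refl->D->L'->G->R'->G->plug->G
Char 3 ('A'): step: R->2, L=2; A->plug->A->R->C->L->C->refl->D->L'->G->R'->D->plug->D
Char 4 ('E'): step: R->3, L=2; E->plug->E->R->E->L->A->refl->G->L'->A->R'->F->plug->F
Char 5 ('B'): step: R->4, L=2; B->plug->B->R->E->L->A->refl->G->L'->A->R'->G->plug->G

G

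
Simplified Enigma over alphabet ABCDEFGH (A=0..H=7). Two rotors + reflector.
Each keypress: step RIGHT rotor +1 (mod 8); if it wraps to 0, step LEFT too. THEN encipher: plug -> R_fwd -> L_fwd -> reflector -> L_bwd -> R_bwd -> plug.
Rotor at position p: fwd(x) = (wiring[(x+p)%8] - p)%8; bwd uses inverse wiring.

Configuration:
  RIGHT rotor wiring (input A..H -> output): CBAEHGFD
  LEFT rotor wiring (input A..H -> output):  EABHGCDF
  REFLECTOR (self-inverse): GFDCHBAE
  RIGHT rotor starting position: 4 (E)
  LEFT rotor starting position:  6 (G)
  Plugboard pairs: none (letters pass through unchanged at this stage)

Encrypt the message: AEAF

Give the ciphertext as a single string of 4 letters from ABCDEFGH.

Char 1 ('A'): step: R->5, L=6; A->plug->A->R->B->L->H->refl->E->L'->H->R'->G->plug->G
Char 2 ('E'): step: R->6, L=6; E->plug->E->R->C->L->G->refl->A->L'->G->R'->F->plug->F
Char 3 ('A'): step: R->7, L=6; A->plug->A->R->E->L->D->refl->C->L'->D->R'->B->plug->B
Char 4 ('F'): step: R->0, L->7 (L advanced); F->plug->F->R->G->L->D->refl->C->L'->D->R'->H->plug->H

Answer: GFBH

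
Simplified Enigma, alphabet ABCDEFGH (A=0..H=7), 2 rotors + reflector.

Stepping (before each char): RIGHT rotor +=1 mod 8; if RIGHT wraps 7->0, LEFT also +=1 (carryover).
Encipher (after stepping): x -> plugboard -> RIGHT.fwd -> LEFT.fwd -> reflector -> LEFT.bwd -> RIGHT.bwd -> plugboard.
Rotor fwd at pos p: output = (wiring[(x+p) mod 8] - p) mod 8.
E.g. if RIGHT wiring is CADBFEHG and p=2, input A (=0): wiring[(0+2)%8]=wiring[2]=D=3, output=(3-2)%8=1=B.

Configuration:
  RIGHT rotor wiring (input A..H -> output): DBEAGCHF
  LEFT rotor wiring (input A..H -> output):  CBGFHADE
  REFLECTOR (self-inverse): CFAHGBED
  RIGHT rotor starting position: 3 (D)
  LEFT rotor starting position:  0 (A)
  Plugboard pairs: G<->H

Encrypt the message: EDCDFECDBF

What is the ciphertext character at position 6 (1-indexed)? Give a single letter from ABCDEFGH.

Char 1 ('E'): step: R->4, L=0; E->plug->E->R->H->L->E->refl->G->L'->C->R'->A->plug->A
Char 2 ('D'): step: R->5, L=0; D->plug->D->R->G->L->D->refl->H->L'->E->R'->E->plug->E
Char 3 ('C'): step: R->6, L=0; C->plug->C->R->F->L->A->refl->C->L'->A->R'->G->plug->H
Char 4 ('D'): step: R->7, L=0; D->plug->D->R->F->L->A->refl->C->L'->A->R'->H->plug->G
Char 5 ('F'): step: R->0, L->1 (L advanced); F->plug->F->R->C->L->E->refl->G->L'->D->R'->A->plug->A
Char 6 ('E'): step: R->1, L=1; E->plug->E->R->B->L->F->refl->B->L'->H->R'->C->plug->C

C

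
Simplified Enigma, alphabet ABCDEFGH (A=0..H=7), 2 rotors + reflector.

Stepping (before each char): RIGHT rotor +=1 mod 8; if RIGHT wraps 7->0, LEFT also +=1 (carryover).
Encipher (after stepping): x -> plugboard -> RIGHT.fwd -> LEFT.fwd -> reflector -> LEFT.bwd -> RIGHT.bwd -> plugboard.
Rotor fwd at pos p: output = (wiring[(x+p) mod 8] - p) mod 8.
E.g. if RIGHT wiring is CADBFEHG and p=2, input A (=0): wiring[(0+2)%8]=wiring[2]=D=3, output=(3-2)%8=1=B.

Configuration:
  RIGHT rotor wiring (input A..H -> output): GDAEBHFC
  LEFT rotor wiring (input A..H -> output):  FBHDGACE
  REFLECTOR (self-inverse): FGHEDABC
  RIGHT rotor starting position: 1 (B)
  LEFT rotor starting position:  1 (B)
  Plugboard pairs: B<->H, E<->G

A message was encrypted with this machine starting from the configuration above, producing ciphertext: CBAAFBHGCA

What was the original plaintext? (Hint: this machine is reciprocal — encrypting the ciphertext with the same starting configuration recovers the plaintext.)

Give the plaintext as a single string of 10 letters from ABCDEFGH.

Answer: AACBAHGADF

Derivation:
Char 1 ('C'): step: R->2, L=1; C->plug->C->R->H->L->E->refl->D->L'->G->R'->A->plug->A
Char 2 ('B'): step: R->3, L=1; B->plug->H->R->F->L->B->refl->G->L'->B->R'->A->plug->A
Char 3 ('A'): step: R->4, L=1; A->plug->A->R->F->L->B->refl->G->L'->B->R'->C->plug->C
Char 4 ('A'): step: R->5, L=1; A->plug->A->R->C->L->C->refl->H->L'->E->R'->H->plug->B
Char 5 ('F'): step: R->6, L=1; F->plug->F->R->G->L->D->refl->E->L'->H->R'->A->plug->A
Char 6 ('B'): step: R->7, L=1; B->plug->H->R->G->L->D->refl->E->L'->H->R'->B->plug->H
Char 7 ('H'): step: R->0, L->2 (L advanced); H->plug->B->R->D->L->G->refl->B->L'->B->R'->E->plug->G
Char 8 ('G'): step: R->1, L=2; G->plug->E->R->G->L->D->refl->E->L'->C->R'->A->plug->A
Char 9 ('C'): step: R->2, L=2; C->plug->C->R->H->L->H->refl->C->L'->F->R'->D->plug->D
Char 10 ('A'): step: R->3, L=2; A->plug->A->R->B->L->B->refl->G->L'->D->R'->F->plug->F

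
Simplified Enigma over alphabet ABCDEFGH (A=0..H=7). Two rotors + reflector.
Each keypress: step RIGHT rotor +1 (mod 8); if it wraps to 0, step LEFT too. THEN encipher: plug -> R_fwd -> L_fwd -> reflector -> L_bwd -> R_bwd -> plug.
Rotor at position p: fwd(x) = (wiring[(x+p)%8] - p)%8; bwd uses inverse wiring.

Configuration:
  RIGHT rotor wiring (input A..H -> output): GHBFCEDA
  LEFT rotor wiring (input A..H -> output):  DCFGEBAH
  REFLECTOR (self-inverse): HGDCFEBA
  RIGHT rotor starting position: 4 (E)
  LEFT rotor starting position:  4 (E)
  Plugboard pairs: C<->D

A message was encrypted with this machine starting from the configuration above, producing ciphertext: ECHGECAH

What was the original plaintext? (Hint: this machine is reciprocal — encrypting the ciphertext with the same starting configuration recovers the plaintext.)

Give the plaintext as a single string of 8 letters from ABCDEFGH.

Char 1 ('E'): step: R->5, L=4; E->plug->E->R->C->L->E->refl->F->L'->B->R'->D->plug->C
Char 2 ('C'): step: R->6, L=4; C->plug->D->R->B->L->F->refl->E->L'->C->R'->B->plug->B
Char 3 ('H'): step: R->7, L=4; H->plug->H->R->E->L->H->refl->A->L'->A->R'->C->plug->D
Char 4 ('G'): step: R->0, L->5 (L advanced); G->plug->G->R->D->L->G->refl->B->L'->G->R'->A->plug->A
Char 5 ('E'): step: R->1, L=5; E->plug->E->R->D->L->G->refl->B->L'->G->R'->A->plug->A
Char 6 ('C'): step: R->2, L=5; C->plug->D->R->C->L->C->refl->D->L'->B->R'->E->plug->E
Char 7 ('A'): step: R->3, L=5; A->plug->A->R->C->L->C->refl->D->L'->B->R'->C->plug->D
Char 8 ('H'): step: R->4, L=5; H->plug->H->R->B->L->D->refl->C->L'->C->R'->E->plug->E

Answer: CBDAAEDE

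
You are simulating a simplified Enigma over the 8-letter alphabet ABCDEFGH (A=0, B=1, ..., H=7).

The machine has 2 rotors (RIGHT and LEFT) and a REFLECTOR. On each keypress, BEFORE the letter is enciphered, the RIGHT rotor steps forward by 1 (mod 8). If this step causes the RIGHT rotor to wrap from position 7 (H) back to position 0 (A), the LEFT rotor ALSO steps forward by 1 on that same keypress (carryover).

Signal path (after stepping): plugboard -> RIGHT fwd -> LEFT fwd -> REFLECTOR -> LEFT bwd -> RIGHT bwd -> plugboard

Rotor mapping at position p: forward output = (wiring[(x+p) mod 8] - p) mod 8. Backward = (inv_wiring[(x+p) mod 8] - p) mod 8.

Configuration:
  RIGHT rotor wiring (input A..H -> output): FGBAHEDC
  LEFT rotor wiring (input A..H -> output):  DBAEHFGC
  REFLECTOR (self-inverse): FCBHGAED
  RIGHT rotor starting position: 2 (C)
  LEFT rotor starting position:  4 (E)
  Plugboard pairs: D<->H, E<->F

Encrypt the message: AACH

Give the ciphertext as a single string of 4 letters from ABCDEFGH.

Char 1 ('A'): step: R->3, L=4; A->plug->A->R->F->L->F->refl->A->L'->H->R'->E->plug->F
Char 2 ('A'): step: R->4, L=4; A->plug->A->R->D->L->G->refl->E->L'->G->R'->D->plug->H
Char 3 ('C'): step: R->5, L=4; C->plug->C->R->F->L->F->refl->A->L'->H->R'->A->plug->A
Char 4 ('H'): step: R->6, L=4; H->plug->D->R->A->L->D->refl->H->L'->E->R'->B->plug->B

Answer: FHAB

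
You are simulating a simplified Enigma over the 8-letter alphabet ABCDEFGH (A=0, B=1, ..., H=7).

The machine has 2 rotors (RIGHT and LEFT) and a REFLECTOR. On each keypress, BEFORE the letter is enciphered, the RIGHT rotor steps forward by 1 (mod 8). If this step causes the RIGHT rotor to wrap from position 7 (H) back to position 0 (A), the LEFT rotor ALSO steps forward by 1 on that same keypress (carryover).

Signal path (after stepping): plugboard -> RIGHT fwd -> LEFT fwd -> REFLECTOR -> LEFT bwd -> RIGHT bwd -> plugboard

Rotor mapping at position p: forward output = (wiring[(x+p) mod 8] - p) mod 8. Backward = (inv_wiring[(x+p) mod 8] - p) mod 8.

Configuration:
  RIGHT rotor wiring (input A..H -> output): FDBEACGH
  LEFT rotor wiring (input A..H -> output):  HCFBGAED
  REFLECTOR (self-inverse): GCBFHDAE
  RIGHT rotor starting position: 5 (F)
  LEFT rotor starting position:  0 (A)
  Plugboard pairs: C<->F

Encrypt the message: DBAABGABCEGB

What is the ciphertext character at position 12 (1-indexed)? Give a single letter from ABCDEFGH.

Char 1 ('D'): step: R->6, L=0; D->plug->D->R->F->L->A->refl->G->L'->E->R'->H->plug->H
Char 2 ('B'): step: R->7, L=0; B->plug->B->R->G->L->E->refl->H->L'->A->R'->A->plug->A
Char 3 ('A'): step: R->0, L->1 (L advanced); A->plug->A->R->F->L->D->refl->F->L'->D->R'->B->plug->B
Char 4 ('A'): step: R->1, L=1; A->plug->A->R->C->L->A->refl->G->L'->H->R'->D->plug->D
Char 5 ('B'): step: R->2, L=1; B->plug->B->R->C->L->A->refl->G->L'->H->R'->A->plug->A
Char 6 ('G'): step: R->3, L=1; G->plug->G->R->A->L->B->refl->C->L'->G->R'->H->plug->H
Char 7 ('A'): step: R->4, L=1; A->plug->A->R->E->L->H->refl->E->L'->B->R'->E->plug->E
Char 8 ('B'): step: R->5, L=1; B->plug->B->R->B->L->E->refl->H->L'->E->R'->F->plug->C
Char 9 ('C'): step: R->6, L=1; C->plug->F->R->G->L->C->refl->B->L'->A->R'->A->plug->A
Char 10 ('E'): step: R->7, L=1; E->plug->E->R->F->L->D->refl->F->L'->D->R'->G->plug->G
Char 11 ('G'): step: R->0, L->2 (L advanced); G->plug->G->R->G->L->F->refl->D->L'->A->R'->E->plug->E
Char 12 ('B'): step: R->1, L=2; B->plug->B->R->A->L->D->refl->F->L'->G->R'->G->plug->G

G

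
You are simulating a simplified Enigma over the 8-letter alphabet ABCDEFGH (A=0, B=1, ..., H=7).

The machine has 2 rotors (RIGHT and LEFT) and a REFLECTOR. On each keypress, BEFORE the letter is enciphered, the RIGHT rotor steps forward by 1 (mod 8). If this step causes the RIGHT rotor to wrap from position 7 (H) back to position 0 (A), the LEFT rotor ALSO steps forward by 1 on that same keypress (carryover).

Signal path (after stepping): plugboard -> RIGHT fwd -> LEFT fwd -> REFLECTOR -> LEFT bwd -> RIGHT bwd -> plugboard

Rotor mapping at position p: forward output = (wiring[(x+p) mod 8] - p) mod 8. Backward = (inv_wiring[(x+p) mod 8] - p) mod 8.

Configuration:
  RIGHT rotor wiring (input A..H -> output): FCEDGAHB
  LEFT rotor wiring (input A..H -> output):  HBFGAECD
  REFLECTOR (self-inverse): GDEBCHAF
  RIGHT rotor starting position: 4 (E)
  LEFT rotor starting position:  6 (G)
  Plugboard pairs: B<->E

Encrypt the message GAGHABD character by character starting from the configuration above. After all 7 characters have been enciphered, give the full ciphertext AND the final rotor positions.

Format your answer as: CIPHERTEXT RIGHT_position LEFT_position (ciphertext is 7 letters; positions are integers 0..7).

Char 1 ('G'): step: R->5, L=6; G->plug->G->R->G->L->C->refl->E->L'->A->R'->D->plug->D
Char 2 ('A'): step: R->6, L=6; A->plug->A->R->B->L->F->refl->H->L'->E->R'->D->plug->D
Char 3 ('G'): step: R->7, L=6; G->plug->G->R->B->L->F->refl->H->L'->E->R'->E->plug->B
Char 4 ('H'): step: R->0, L->7 (L advanced); H->plug->H->R->B->L->A->refl->G->L'->D->R'->D->plug->D
Char 5 ('A'): step: R->1, L=7; A->plug->A->R->B->L->A->refl->G->L'->D->R'->B->plug->E
Char 6 ('B'): step: R->2, L=7; B->plug->E->R->F->L->B->refl->D->L'->H->R'->F->plug->F
Char 7 ('D'): step: R->3, L=7; D->plug->D->R->E->L->H->refl->F->L'->G->R'->E->plug->B
Final: ciphertext=DDBDEFB, RIGHT=3, LEFT=7

Answer: DDBDEFB 3 7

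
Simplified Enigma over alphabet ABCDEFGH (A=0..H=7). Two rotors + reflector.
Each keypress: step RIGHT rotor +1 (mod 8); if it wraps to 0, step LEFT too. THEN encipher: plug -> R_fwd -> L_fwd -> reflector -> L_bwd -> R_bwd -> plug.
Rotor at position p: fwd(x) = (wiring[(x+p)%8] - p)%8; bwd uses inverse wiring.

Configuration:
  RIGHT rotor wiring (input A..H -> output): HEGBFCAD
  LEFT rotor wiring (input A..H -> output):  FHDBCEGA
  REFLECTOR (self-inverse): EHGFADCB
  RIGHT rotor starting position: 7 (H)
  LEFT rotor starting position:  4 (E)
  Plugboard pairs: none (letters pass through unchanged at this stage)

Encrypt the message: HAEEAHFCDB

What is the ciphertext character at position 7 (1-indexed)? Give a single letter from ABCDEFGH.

Char 1 ('H'): step: R->0, L->5 (L advanced); H->plug->H->R->D->L->A->refl->E->L'->G->R'->C->plug->C
Char 2 ('A'): step: R->1, L=5; A->plug->A->R->D->L->A->refl->E->L'->G->R'->H->plug->H
Char 3 ('E'): step: R->2, L=5; E->plug->E->R->G->L->E->refl->A->L'->D->R'->C->plug->C
Char 4 ('E'): step: R->3, L=5; E->plug->E->R->A->L->H->refl->B->L'->B->R'->G->plug->G
Char 5 ('A'): step: R->4, L=5; A->plug->A->R->B->L->B->refl->H->L'->A->R'->F->plug->F
Char 6 ('H'): step: R->5, L=5; H->plug->H->R->A->L->H->refl->B->L'->B->R'->F->plug->F
Char 7 ('F'): step: R->6, L=5; F->plug->F->R->D->L->A->refl->E->L'->G->R'->D->plug->D

D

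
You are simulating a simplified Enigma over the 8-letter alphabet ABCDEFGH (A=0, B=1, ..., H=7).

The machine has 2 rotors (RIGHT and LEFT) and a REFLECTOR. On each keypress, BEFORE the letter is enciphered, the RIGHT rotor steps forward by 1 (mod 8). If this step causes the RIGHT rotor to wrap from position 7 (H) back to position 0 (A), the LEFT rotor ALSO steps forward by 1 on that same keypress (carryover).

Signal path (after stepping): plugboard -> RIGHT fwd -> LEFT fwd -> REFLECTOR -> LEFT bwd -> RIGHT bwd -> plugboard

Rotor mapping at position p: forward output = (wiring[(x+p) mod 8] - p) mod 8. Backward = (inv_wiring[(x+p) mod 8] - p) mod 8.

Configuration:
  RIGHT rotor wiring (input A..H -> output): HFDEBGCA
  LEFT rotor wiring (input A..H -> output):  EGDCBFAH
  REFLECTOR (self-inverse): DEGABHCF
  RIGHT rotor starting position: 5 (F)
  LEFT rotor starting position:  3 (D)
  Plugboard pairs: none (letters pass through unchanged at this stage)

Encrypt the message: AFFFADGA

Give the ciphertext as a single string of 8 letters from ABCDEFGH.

Char 1 ('A'): step: R->6, L=3; A->plug->A->R->E->L->E->refl->B->L'->F->R'->E->plug->E
Char 2 ('F'): step: R->7, L=3; F->plug->F->R->C->L->C->refl->G->L'->B->R'->A->plug->A
Char 3 ('F'): step: R->0, L->4 (L advanced); F->plug->F->R->G->L->H->refl->F->L'->A->R'->H->plug->H
Char 4 ('F'): step: R->1, L=4; F->plug->F->R->B->L->B->refl->E->L'->C->R'->B->plug->B
Char 5 ('A'): step: R->2, L=4; A->plug->A->R->B->L->B->refl->E->L'->C->R'->B->plug->B
Char 6 ('D'): step: R->3, L=4; D->plug->D->R->H->L->G->refl->C->L'->F->R'->E->plug->E
Char 7 ('G'): step: R->4, L=4; G->plug->G->R->H->L->G->refl->C->L'->F->R'->A->plug->A
Char 8 ('A'): step: R->5, L=4; A->plug->A->R->B->L->B->refl->E->L'->C->R'->D->plug->D

Answer: EAHBBEAD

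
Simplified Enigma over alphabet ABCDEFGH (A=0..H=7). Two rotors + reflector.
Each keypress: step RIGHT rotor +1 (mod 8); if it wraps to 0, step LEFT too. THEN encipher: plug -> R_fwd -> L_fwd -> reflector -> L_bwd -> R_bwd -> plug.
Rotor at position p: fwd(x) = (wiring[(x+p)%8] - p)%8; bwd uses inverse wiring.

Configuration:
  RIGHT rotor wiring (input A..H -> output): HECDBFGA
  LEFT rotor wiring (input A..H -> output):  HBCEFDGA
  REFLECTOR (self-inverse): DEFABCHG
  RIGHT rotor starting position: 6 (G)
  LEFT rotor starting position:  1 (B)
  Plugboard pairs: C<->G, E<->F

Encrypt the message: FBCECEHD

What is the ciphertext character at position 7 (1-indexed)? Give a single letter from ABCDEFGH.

Char 1 ('F'): step: R->7, L=1; F->plug->E->R->E->L->C->refl->F->L'->F->R'->C->plug->G
Char 2 ('B'): step: R->0, L->2 (L advanced); B->plug->B->R->E->L->E->refl->B->L'->D->R'->D->plug->D
Char 3 ('C'): step: R->1, L=2; C->plug->G->R->H->L->H->refl->G->L'->F->R'->F->plug->E
Char 4 ('E'): step: R->2, L=2; E->plug->F->R->G->L->F->refl->C->L'->B->R'->B->plug->B
Char 5 ('C'): step: R->3, L=2; C->plug->G->R->B->L->C->refl->F->L'->G->R'->B->plug->B
Char 6 ('E'): step: R->4, L=2; E->plug->F->R->A->L->A->refl->D->L'->C->R'->C->plug->G
Char 7 ('H'): step: R->5, L=2; H->plug->H->R->E->L->E->refl->B->L'->D->R'->C->plug->G

G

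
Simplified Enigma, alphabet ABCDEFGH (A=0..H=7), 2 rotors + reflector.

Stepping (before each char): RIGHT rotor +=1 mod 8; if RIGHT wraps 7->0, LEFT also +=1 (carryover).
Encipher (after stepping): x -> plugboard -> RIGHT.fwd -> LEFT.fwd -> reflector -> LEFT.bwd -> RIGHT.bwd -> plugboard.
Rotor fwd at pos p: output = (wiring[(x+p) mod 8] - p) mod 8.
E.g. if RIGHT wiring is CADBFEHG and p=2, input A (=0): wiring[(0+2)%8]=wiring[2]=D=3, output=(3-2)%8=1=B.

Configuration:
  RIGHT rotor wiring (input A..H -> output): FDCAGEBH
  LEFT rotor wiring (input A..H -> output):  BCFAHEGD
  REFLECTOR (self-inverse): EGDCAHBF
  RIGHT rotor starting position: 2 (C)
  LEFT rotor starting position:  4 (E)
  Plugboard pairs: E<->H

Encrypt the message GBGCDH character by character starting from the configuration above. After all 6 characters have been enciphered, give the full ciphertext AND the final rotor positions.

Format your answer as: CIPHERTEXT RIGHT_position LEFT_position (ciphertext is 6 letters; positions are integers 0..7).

Answer: FABBCE 0 5

Derivation:
Char 1 ('G'): step: R->3, L=4; G->plug->G->R->A->L->D->refl->C->L'->C->R'->F->plug->F
Char 2 ('B'): step: R->4, L=4; B->plug->B->R->A->L->D->refl->C->L'->C->R'->A->plug->A
Char 3 ('G'): step: R->5, L=4; G->plug->G->R->D->L->H->refl->F->L'->E->R'->B->plug->B
Char 4 ('C'): step: R->6, L=4; C->plug->C->R->H->L->E->refl->A->L'->B->R'->B->plug->B
Char 5 ('D'): step: R->7, L=4; D->plug->D->R->D->L->H->refl->F->L'->E->R'->C->plug->C
Char 6 ('H'): step: R->0, L->5 (L advanced); H->plug->E->R->G->L->D->refl->C->L'->H->R'->H->plug->E
Final: ciphertext=FABBCE, RIGHT=0, LEFT=5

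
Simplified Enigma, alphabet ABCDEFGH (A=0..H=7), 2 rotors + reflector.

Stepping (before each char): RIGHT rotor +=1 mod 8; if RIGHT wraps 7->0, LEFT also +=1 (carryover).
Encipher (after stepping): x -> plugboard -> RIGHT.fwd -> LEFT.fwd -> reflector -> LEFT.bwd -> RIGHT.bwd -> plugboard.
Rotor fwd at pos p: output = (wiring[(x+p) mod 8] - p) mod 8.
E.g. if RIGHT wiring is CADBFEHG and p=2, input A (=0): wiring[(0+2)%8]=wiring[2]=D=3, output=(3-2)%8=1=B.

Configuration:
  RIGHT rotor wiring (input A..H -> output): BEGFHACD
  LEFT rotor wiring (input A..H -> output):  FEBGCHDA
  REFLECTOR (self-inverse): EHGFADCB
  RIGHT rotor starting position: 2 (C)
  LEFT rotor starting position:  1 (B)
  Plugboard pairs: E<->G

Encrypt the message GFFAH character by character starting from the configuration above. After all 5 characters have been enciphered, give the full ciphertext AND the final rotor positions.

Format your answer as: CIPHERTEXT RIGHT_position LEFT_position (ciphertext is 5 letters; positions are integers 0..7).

Answer: AEGBG 7 1

Derivation:
Char 1 ('G'): step: R->3, L=1; G->plug->E->R->A->L->D->refl->F->L'->C->R'->A->plug->A
Char 2 ('F'): step: R->4, L=1; F->plug->F->R->A->L->D->refl->F->L'->C->R'->G->plug->E
Char 3 ('F'): step: R->5, L=1; F->plug->F->R->B->L->A->refl->E->L'->H->R'->E->plug->G
Char 4 ('A'): step: R->6, L=1; A->plug->A->R->E->L->G->refl->C->L'->F->R'->B->plug->B
Char 5 ('H'): step: R->7, L=1; H->plug->H->R->D->L->B->refl->H->L'->G->R'->E->plug->G
Final: ciphertext=AEGBG, RIGHT=7, LEFT=1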